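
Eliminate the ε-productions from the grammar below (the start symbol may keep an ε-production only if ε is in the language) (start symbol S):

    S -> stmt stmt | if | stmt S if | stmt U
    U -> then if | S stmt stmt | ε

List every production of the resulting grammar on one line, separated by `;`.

S -> stmt stmt | if | stmt S if | stmt U | stmt; U -> then if | S stmt stmt

The nullable symbols are {U}.
ε ∉ L(G), so no ε-production is kept.
Expand every rule over subsets of its nullable positions: S → stmt U gives stmt U | stmt.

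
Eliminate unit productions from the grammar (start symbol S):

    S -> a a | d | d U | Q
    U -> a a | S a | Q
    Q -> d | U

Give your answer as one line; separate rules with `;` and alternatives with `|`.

Unit pairs: Q ⇒* {U}; S ⇒* {Q, U}; U ⇒* {Q}.
For each unit pair (A, B), copy every non-unit production of B to A, then drop all unit productions.

S -> a a | S a | d | d U; U -> a a | S a | d; Q -> a a | S a | d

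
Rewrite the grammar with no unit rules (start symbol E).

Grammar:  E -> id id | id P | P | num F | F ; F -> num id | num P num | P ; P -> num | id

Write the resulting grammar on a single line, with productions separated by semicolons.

Unit pairs: E ⇒* {F, P}; F ⇒* {P}.
For each unit pair (A, B), copy every non-unit production of B to A, then drop all unit productions.

E -> id id | id P | num F | num | id | num id | num P num; F -> num id | num P num | num | id; P -> num | id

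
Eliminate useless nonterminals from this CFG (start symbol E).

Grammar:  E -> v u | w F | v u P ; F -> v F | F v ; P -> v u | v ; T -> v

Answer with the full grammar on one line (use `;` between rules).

Generating nonterminals: {E, P, T}.
Reachable from E after that: {E, P}.
Removed useless symbols: {F, T} and every production mentioning them.

E -> v u | v u P; P -> v u | v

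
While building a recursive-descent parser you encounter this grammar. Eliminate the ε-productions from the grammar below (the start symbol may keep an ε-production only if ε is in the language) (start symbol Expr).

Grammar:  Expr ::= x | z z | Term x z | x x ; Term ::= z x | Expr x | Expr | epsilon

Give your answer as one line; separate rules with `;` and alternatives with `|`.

Nullable set = {Term}.
ε ∉ L(G), so no ε-production is kept.
Expand every rule over subsets of its nullable positions: Expr → Term x z gives Term x z | x z.

Expr ::= x | z z | Term x z | x z | x x; Term ::= z x | Expr x | Expr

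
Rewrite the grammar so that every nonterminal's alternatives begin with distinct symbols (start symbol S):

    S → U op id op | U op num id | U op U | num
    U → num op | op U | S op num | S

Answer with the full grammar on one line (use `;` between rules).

S → num | U op S'; U → num op | op U | S U'; S' → id op | num id | U; U' → op num | epsilon

S has alternatives sharing prefix 'U op': factor to S → U op S' with S' → id op | num id | U.
U has alternatives sharing prefix 'S': factor to U → S U' with U' → op num | ε.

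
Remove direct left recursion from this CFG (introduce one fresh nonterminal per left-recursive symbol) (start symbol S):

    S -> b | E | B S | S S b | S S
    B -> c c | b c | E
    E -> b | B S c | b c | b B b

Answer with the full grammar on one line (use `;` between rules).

Left recursion appears on S.
For S: α = {S b, S}, β = {b, E, B S}. Rewrite as S → β S' and S' → α S' | ε.

S -> b S' | E S' | B S S'; B -> c c | b c | E; E -> b | B S c | b c | b B b; S' -> S b S' | S S' | ε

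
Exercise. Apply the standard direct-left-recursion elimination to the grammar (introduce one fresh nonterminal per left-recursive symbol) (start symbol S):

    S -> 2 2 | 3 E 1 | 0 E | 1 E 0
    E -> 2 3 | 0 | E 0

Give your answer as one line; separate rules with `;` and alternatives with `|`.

Left recursion appears on E.
For E: α = {0}, β = {2 3, 0}. Rewrite as E → β E' and E' → α E' | ε.

S -> 2 2 | 3 E 1 | 0 E | 1 E 0; E -> 2 3 E' | 0 E'; E' -> 0 E' | ε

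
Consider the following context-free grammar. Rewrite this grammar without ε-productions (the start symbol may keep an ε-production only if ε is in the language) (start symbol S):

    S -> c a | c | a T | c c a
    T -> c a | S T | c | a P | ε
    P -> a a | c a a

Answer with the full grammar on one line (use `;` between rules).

S -> c a | c | a T | a | c c a; T -> c a | S T | S | c | a P; P -> a a | c a a

Nullable set = {T}.
ε ∉ L(G), so no ε-production is kept.
For each production, add variants omitting each subset of nullable occurrences: S → a T gives a T | a. T → S T gives S T | S.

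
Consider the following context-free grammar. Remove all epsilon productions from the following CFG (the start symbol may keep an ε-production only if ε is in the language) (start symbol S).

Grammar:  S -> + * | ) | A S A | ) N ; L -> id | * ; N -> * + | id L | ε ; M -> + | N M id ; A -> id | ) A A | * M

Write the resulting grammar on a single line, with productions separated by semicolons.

S -> + * | ) | A S A | ) N; L -> id | *; N -> * + | id L; M -> + | N M id | M id; A -> id | ) A A | * M

Nullable nonterminals: {N}.
ε ∉ L(G), so no ε-production is kept.
For each production, add variants omitting each subset of nullable occurrences: M → N M id gives N M id | M id.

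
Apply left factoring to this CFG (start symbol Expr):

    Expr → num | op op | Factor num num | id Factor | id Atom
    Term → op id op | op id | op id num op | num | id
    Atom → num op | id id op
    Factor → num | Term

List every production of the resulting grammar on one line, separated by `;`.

Expr has alternatives sharing prefix 'id': factor to Expr → id Expr1 with Expr1 → Factor | Atom.
Term has alternatives sharing prefix 'op id': factor to Term → op id Term1 with Term1 → op | ε | num op.

Expr → num | op op | Factor num num | id Expr1; Term → num | id | op id Term1; Atom → num op | id id op; Factor → num | Term; Expr1 → Factor | Atom; Term1 → op | ε | num op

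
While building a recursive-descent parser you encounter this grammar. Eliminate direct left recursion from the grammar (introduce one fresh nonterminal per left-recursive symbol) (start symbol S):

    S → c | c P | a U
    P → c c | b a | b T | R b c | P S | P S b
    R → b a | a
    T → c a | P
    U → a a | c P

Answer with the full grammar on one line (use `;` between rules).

Left recursion appears on P.
For P: α = {S, S b}, β = {c c, b a, b T, R b c}. Rewrite as P → β P' and P' → α P' | ε.

S → c | c P | a U; P → c c P' | b a P' | b T P' | R b c P'; R → b a | a; T → c a | P; U → a a | c P; P' → S P' | S b P' | ε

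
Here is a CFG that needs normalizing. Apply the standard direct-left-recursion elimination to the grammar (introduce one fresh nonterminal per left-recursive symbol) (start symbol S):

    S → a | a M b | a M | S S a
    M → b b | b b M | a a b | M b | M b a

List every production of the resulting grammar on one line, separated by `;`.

S, M are directly left-recursive.
For S: α = {S a}, β = {a, a M b, a M}. Rewrite as S → β S' and S' → α S' | ε.
For M: α = {b, b a}, β = {b b, b b M, a a b}. Rewrite as M → β M' and M' → α M' | ε.

S → a S' | a M b S' | a M S'; M → b b M' | b b M M' | a a b M'; S' → S a S' | ε; M' → b M' | b a M' | ε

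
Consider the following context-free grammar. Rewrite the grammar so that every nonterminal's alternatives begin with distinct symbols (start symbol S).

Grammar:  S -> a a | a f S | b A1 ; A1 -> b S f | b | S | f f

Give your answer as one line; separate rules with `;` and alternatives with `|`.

S -> b A1 | a S'; A1 -> S | f f | b A1'; S' -> a | f S; A1' -> S f | ε

S has alternatives sharing prefix 'a': factor to S → a S' with S' → a | f S.
A1 has alternatives sharing prefix 'b': factor to A1 → b A1' with A1' → S f | ε.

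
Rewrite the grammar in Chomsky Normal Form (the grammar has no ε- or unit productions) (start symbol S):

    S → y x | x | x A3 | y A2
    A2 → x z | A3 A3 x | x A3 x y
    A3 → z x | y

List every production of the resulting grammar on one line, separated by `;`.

S → X1 X2 | x | X2 A3 | X1 A2; A2 → X2 X3 | A3 Y1 | X2 Y2; A3 → X3 X2 | y; X1 → y; X2 → x; X3 → z; Y1 → A3 X2; Y2 → A3 Y3; Y3 → X2 X1

Introduce a nonterminal for each terminal appearing in a rule of length ≥ 2: X1 → y, X2 → x, X3 → z.
Binarize each right-hand side of length ≥ 3 by chaining fresh nonterminals (Y1, Y2, …): affected rules were A2 → A3 A3 X2; A2 → X2 A3 X2 X1.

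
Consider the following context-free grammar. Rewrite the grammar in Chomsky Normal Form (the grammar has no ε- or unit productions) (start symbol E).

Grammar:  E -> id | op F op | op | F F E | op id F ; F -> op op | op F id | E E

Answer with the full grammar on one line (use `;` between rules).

E -> id | X1 Y1 | op | F Y2 | X1 Y3; F -> X1 X1 | X1 Y4 | E E; X1 -> op; X2 -> id; Y1 -> F X1; Y2 -> F E; Y3 -> X2 F; Y4 -> F X2

Introduce a nonterminal for each terminal appearing in a rule of length ≥ 2: X1 → op, X2 → id.
Binarize each right-hand side of length ≥ 3 by chaining fresh nonterminals (Y1, Y2, …): affected rules were E → X1 F X1; E → F F E; E → X1 X2 F; F → X1 F X2.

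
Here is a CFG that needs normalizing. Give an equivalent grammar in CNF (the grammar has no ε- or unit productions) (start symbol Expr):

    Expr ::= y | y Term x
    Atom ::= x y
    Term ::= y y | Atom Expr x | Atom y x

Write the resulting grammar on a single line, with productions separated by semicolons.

Expr ::= y | X1 Y1; Atom ::= X2 X1; Term ::= X1 X1 | Atom Y2 | Atom Y3; X1 ::= y; X2 ::= x; Y1 ::= Term X2; Y2 ::= Expr X2; Y3 ::= X1 X2

Introduce a nonterminal for each terminal appearing in a rule of length ≥ 2: X1 → y, X2 → x.
Binarize each right-hand side of length ≥ 3 by chaining fresh nonterminals (Y1, Y2, …): affected rules were Expr → X1 Term X2; Term → Atom Expr X2; Term → Atom X1 X2.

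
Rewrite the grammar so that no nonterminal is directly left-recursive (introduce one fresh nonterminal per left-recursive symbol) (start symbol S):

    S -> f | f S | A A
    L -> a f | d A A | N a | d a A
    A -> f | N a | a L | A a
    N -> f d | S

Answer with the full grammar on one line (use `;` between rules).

A is directly left-recursive.
For A: α = {a}, β = {f, N a, a L}. Rewrite as A → β A' and A' → α A' | ε.

S -> f | f S | A A; L -> a f | d A A | N a | d a A; A -> f A' | N a A' | a L A'; N -> f d | S; A' -> a A' | ε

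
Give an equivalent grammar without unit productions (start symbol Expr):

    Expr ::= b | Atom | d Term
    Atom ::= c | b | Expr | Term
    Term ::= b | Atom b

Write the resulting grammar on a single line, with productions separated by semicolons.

Unit pairs: Atom ⇒* {Expr, Term}; Expr ⇒* {Atom, Term}.
Replace each nonterminal's rules with the union of the non-unit rules of every nonterminal it unit-derives.

Expr ::= b | Atom b | c | d Term; Atom ::= b | Atom b | c | d Term; Term ::= b | Atom b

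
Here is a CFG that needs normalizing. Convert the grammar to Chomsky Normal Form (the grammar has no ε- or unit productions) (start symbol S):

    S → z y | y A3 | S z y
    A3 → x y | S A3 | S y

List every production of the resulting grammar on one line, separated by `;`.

S → X1 X2 | X2 A3 | S Y1; A3 → X3 X2 | S A3 | S X2; X1 → z; X2 → y; X3 → x; Y1 → X1 X2

Introduce a nonterminal for each terminal appearing in a rule of length ≥ 2: X1 → z, X2 → y, X3 → x.
Binarize each right-hand side of length ≥ 3 by chaining fresh nonterminals (Y1, Y2, …): affected rules were S → S X1 X2.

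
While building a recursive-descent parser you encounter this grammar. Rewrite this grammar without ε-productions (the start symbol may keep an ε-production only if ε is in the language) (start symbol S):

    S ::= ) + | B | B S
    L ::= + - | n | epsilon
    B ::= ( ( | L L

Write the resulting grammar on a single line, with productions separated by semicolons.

S ::= ) + | B | B S | epsilon; L ::= + - | n; B ::= ( ( | L L | L

Nullable set = {B, L, S}.
ε ∈ L(G) since S is nullable, so keep S → ε.
Add the nullable-subset variants: B → L L gives L L | L.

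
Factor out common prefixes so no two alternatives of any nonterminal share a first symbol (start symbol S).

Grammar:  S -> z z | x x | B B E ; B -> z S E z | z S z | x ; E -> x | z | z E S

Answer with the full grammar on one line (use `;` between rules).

B has alternatives sharing prefix 'z S': factor to B → z S B' with B' → E z | z.
E has alternatives sharing prefix 'z': factor to E → z E' with E' → ε | E S.

S -> z z | x x | B B E; B -> x | z S B'; E -> x | z E'; B' -> E z | z; E' -> ε | E S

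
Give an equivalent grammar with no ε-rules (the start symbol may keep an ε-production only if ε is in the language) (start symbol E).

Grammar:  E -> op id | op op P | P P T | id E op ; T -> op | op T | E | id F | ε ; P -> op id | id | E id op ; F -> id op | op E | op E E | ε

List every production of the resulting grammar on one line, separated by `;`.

E -> op id | op op P | P P T | P P | id E op; T -> op | op T | E | id F | id; P -> op id | id | E id op; F -> id op | op E | op E E

Nullable nonterminals: {F, T}.
ε ∉ L(G), so no ε-production is kept.
For each production, add variants omitting each subset of nullable occurrences: E → P P T gives P P T | P P. T → id F gives id F | id.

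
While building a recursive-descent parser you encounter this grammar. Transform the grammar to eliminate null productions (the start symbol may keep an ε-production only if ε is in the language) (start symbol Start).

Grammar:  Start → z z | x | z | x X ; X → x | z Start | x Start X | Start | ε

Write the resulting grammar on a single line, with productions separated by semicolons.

The nullable symbols are {X}.
ε ∉ L(G), so no ε-production is kept.
For each production, add variants omitting each subset of nullable occurrences: X → x Start X gives x Start X | x Start.

Start → z z | x | z | x X; X → x | z Start | x Start X | x Start | Start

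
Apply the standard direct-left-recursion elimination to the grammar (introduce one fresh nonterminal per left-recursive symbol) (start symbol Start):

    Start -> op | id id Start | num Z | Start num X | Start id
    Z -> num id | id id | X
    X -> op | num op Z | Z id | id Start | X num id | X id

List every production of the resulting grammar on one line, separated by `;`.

Left recursion appears on Start, X.
For Start: α = {num X, id}, β = {op, id id Start, num Z}. Rewrite as Start → β Start1 and Start1 → α Start1 | ε.
For X: α = {num id, id}, β = {op, num op Z, Z id, id Start}. Rewrite as X → β X1 and X1 → α X1 | ε.

Start -> op Start1 | id id Start Start1 | num Z Start1; Z -> num id | id id | X; X -> op X1 | num op Z X1 | Z id X1 | id Start X1; Start1 -> num X Start1 | id Start1 | eps; X1 -> num id X1 | id X1 | eps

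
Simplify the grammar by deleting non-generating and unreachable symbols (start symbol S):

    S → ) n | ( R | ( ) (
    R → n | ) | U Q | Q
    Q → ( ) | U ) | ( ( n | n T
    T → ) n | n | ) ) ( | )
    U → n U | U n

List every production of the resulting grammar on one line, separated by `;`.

S → ) n | ( R | ( ) (; R → n | ) | Q; Q → ( ) | ( ( n | n T; T → ) n | n | ) ) ( | )

Generating nonterminals: {Q, R, S, T}.
Reachable from S after that: {Q, R, S, T}.
Removed useless symbols: {U} and every production mentioning them.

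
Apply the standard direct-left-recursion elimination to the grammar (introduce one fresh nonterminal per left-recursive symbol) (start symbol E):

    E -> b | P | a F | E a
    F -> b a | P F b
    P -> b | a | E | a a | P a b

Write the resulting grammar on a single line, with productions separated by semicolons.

E -> b E' | P E' | a F E'; F -> b a | P F b; P -> b P' | a P' | E P' | a a P'; E' -> a E' | ε; P' -> a b P' | ε

Directly left-recursive nonterminals: E, P.
For E: α = {a}, β = {b, P, a F}. Rewrite as E → β E' and E' → α E' | ε.
For P: α = {a b}, β = {b, a, E, a a}. Rewrite as P → β P' and P' → α P' | ε.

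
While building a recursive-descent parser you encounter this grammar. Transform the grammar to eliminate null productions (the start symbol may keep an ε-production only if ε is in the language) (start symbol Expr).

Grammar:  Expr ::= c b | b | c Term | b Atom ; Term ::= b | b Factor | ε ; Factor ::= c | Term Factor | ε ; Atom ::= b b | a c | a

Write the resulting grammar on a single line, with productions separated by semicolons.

Nullable nonterminals: {Factor, Term}.
ε ∉ L(G), so no ε-production is kept.
Expand every rule over subsets of its nullable positions: Expr → c Term gives c Term | c. Factor → Term Factor gives Term Factor | Term.

Expr ::= c b | b | c Term | c | b Atom; Term ::= b | b Factor; Factor ::= c | Term Factor | Term; Atom ::= b b | a c | a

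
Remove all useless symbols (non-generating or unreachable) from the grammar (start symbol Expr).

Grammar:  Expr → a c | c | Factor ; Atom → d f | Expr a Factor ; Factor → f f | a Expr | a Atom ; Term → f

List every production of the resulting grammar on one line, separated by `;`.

Generating nonterminals: {Atom, Expr, Factor, Term}.
Reachable from Expr after that: {Atom, Expr, Factor}.
Removed useless symbols: {Term} and every production mentioning them.

Expr → a c | c | Factor; Atom → d f | Expr a Factor; Factor → f f | a Expr | a Atom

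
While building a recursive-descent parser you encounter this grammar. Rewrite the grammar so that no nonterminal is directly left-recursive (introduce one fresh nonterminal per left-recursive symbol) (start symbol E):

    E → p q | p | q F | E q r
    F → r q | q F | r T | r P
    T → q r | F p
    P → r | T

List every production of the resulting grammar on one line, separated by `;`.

Left recursion appears on E.
For E: α = {q r}, β = {p q, p, q F}. Rewrite as E → β E' and E' → α E' | ε.

E → p q E' | p E' | q F E'; F → r q | q F | r T | r P; T → q r | F p; P → r | T; E' → q r E' | ε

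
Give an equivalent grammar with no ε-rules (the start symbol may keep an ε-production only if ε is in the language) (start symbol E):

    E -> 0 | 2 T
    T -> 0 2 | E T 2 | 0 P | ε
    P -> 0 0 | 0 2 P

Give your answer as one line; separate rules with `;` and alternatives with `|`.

E -> 0 | 2 T | 2; T -> 0 2 | E T 2 | E 2 | 0 P; P -> 0 0 | 0 2 P

The nullable symbols are {T}.
ε ∉ L(G), so no ε-production is kept.
Add the nullable-subset variants: E → 2 T gives 2 T | 2. T → E T 2 gives E T 2 | E 2.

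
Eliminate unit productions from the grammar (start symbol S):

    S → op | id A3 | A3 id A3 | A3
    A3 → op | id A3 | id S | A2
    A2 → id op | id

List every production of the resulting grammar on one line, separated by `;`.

Unit pairs: A3 ⇒* {A2}; S ⇒* {A2, A3}.
Replace each nonterminal's rules with the union of the non-unit rules of every nonterminal it unit-derives.

S → id op | id | op | id A3 | A3 id A3 | id S; A3 → id op | id | op | id A3 | id S; A2 → id op | id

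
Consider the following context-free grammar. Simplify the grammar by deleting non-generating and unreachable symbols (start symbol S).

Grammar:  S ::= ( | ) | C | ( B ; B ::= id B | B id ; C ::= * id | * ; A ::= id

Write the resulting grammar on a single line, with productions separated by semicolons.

Generating nonterminals: {A, C, S}.
Reachable from S after that: {C, S}.
Removed useless symbols: {A, B} and every production mentioning them.

S ::= ( | ) | C; C ::= * id | *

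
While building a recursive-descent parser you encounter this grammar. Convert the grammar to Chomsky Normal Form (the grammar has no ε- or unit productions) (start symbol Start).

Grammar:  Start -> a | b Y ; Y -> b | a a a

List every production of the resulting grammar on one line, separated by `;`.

Introduce a nonterminal for each terminal appearing in a rule of length ≥ 2: X1 → b, X2 → a.
Binarize each right-hand side of length ≥ 3 by chaining fresh nonterminals (Y1, Y2, …): affected rules were Y → X2 X2 X2.

Start -> a | X1 Y; Y -> b | X2 Y1; X1 -> b; X2 -> a; Y1 -> X2 X2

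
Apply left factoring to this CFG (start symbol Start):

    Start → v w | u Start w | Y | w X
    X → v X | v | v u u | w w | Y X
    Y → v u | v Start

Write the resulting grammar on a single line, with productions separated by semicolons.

X has alternatives sharing prefix 'v': factor to X → v X1 with X1 → X | ε | u u.
Y has alternatives sharing prefix 'v': factor to Y → v Y1 with Y1 → u | Start.

Start → v w | u Start w | Y | w X; X → w w | Y X | v X1; Y → v Y1; X1 → X | ε | u u; Y1 → u | Start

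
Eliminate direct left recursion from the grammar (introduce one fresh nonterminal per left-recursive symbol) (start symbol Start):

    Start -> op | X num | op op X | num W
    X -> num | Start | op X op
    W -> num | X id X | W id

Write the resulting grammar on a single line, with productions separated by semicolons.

Start -> op | X num | op op X | num W; X -> num | Start | op X op; W -> num W1 | X id X W1; W1 -> id W1 | ε

Directly left-recursive nonterminal: W.
For W: α = {id}, β = {num, X id X}. Rewrite as W → β W1 and W1 → α W1 | ε.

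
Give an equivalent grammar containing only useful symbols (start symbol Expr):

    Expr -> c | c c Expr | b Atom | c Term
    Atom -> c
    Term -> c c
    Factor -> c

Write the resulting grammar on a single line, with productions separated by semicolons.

Generating nonterminals: {Atom, Expr, Factor, Term}.
Reachable from Expr after that: {Atom, Expr, Term}.
Removed useless symbols: {Factor} and every production mentioning them.

Expr -> c | c c Expr | b Atom | c Term; Atom -> c; Term -> c c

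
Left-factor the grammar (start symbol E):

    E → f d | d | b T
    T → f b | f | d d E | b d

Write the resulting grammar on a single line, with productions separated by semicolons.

E → f d | d | b T; T → d d E | b d | f T'; T' → b | ε

T has alternatives sharing prefix 'f': factor to T → f T' with T' → b | ε.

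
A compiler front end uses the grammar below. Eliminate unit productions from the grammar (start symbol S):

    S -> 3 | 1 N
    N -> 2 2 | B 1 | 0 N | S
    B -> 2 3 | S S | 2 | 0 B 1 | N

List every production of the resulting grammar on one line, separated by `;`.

Unit pairs: B ⇒* {N, S}; N ⇒* {S}.
For each unit pair (A, B), copy every non-unit production of B to A, then drop all unit productions.

S -> 3 | 1 N; N -> 3 | 1 N | 2 2 | B 1 | 0 N; B -> 2 3 | S S | 2 | 0 B 1 | 3 | 1 N | 2 2 | B 1 | 0 N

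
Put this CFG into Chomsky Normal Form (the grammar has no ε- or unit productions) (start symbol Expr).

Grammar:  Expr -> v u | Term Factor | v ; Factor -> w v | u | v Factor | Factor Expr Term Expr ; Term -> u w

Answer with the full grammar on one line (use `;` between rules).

Introduce a nonterminal for each terminal appearing in a rule of length ≥ 2: X1 → v, X2 → u, X3 → w.
Binarize each right-hand side of length ≥ 3 by chaining fresh nonterminals (Y1, Y2, …): affected rules were Factor → Factor Expr Term Expr.

Expr -> X1 X2 | Term Factor | v; Factor -> X3 X1 | u | X1 Factor | Factor Y1; Term -> X2 X3; X1 -> v; X2 -> u; X3 -> w; Y1 -> Expr Y2; Y2 -> Term Expr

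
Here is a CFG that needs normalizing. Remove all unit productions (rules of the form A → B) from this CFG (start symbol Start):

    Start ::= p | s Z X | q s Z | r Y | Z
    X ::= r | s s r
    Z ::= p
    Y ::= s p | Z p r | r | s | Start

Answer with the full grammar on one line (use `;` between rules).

Start ::= p | s Z X | q s Z | r Y; X ::= r | s s r; Z ::= p; Y ::= p | s Z X | q s Z | r Y | s p | Z p r | r | s

Unit pairs: Start ⇒* {Z}; Y ⇒* {Start, Z}.
For each unit pair (A, B), copy every non-unit production of B to A, then drop all unit productions.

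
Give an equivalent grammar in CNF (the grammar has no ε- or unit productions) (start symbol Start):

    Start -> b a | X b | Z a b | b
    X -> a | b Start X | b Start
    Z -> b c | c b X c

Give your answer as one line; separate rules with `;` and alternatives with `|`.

Introduce a nonterminal for each terminal appearing in a rule of length ≥ 2: X1 → b, X2 → a, X3 → c.
Binarize each right-hand side of length ≥ 3 by chaining fresh nonterminals (Y1, Y2, …): affected rules were Start → Z X2 X1; X → X1 Start X; Z → X3 X1 X X3.

Start -> X1 X2 | X X1 | Z Y1 | b; X -> a | X1 Y2 | X1 Start; Z -> X1 X3 | X3 Y3; X1 -> b; X2 -> a; X3 -> c; Y1 -> X2 X1; Y2 -> Start X; Y3 -> X1 Y4; Y4 -> X X3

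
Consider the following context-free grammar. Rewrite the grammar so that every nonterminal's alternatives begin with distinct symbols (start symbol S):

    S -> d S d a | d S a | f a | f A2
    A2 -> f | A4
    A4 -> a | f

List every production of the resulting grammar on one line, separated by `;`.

S -> d S S' | f S''; A2 -> f | A4; A4 -> a | f; S' -> d a | a; S'' -> a | A2

S has alternatives sharing prefix 'd S': factor to S → d S S' with S' → d a | a.
S has alternatives sharing prefix 'f': factor to S → f S'' with S'' → a | A2.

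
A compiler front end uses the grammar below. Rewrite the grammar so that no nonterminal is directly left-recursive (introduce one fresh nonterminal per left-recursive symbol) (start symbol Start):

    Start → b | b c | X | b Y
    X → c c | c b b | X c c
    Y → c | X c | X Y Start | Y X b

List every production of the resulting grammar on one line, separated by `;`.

Left recursion appears on X, Y.
For X: α = {c c}, β = {c c, c b b}. Rewrite as X → β X1 and X1 → α X1 | ε.
For Y: α = {X b}, β = {c, X c, X Y Start}. Rewrite as Y → β Y1 and Y1 → α Y1 | ε.

Start → b | b c | X | b Y; X → c c X1 | c b b X1; Y → c Y1 | X c Y1 | X Y Start Y1; X1 → c c X1 | ε; Y1 → X b Y1 | ε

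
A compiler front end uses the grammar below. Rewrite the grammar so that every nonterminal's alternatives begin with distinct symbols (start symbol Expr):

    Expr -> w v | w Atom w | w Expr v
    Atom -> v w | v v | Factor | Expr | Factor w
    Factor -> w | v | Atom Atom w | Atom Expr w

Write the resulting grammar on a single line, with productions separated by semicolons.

Expr -> w Expr1; Atom -> Expr | v Atom1 | Factor Atom2; Factor -> w | v | Atom Factor1; Expr1 -> v | Atom w | Expr v; Atom1 -> w | v; Atom2 -> ε | w; Factor1 -> Atom w | Expr w

Expr has alternatives sharing prefix 'w': factor to Expr → w Expr1 with Expr1 → v | Atom w | Expr v.
Atom has alternatives sharing prefix 'v': factor to Atom → v Atom1 with Atom1 → w | v.
Atom has alternatives sharing prefix 'Factor': factor to Atom → Factor Atom2 with Atom2 → ε | w.
Factor has alternatives sharing prefix 'Atom': factor to Factor → Atom Factor1 with Factor1 → Atom w | Expr w.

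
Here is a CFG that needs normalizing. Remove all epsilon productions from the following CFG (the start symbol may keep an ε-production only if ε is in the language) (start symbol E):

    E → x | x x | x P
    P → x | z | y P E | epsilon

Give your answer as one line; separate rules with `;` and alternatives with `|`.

E → x | x x | x P; P → x | z | y P E | y E

Nullable set = {P}.
ε ∉ L(G), so no ε-production is kept.
Add the nullable-subset variants: P → y P E gives y P E | y E.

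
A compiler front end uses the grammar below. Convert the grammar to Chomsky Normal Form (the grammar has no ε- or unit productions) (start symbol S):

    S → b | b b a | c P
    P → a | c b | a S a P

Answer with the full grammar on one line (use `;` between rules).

S → b | X1 Y1 | X3 P; P → a | X3 X1 | X2 Y2; X1 → b; X2 → a; X3 → c; Y1 → X1 X2; Y2 → S Y3; Y3 → X2 P

Introduce a nonterminal for each terminal appearing in a rule of length ≥ 2: X1 → b, X2 → a, X3 → c.
Binarize each right-hand side of length ≥ 3 by chaining fresh nonterminals (Y1, Y2, …): affected rules were S → X1 X1 X2; P → X2 S X2 P.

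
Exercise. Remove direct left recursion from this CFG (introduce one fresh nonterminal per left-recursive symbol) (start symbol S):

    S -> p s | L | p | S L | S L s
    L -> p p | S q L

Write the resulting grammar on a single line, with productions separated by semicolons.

S -> p s S' | L S' | p S'; L -> p p | S q L; S' -> L S' | L s S' | ε

Left recursion appears on S.
For S: α = {L, L s}, β = {p s, L, p}. Rewrite as S → β S' and S' → α S' | ε.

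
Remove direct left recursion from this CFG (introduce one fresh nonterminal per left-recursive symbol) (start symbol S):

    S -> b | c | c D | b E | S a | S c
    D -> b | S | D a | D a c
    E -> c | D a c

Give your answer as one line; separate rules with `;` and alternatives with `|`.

S, D are directly left-recursive.
For S: α = {a, c}, β = {b, c, c D, b E}. Rewrite as S → β S' and S' → α S' | ε.
For D: α = {a, a c}, β = {b, S}. Rewrite as D → β D' and D' → α D' | ε.

S -> b S' | c S' | c D S' | b E S'; D -> b D' | S D'; E -> c | D a c; S' -> a S' | c S' | ε; D' -> a D' | a c D' | ε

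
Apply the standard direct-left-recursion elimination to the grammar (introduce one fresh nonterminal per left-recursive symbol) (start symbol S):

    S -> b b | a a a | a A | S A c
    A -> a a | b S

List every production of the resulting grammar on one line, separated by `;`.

Directly left-recursive nonterminal: S.
For S: α = {A c}, β = {b b, a a a, a A}. Rewrite as S → β S' and S' → α S' | ε.

S -> b b S' | a a a S' | a A S'; A -> a a | b S; S' -> A c S' | ε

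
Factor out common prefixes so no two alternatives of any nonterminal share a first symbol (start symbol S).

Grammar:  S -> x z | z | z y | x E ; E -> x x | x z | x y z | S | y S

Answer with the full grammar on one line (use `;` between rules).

S -> x S' | z S''; E -> S | y S | x E'; S' -> z | E; S'' -> ε | y; E' -> x | z | y z

S has alternatives sharing prefix 'x': factor to S → x S' with S' → z | E.
S has alternatives sharing prefix 'z': factor to S → z S'' with S'' → ε | y.
E has alternatives sharing prefix 'x': factor to E → x E' with E' → x | z | y z.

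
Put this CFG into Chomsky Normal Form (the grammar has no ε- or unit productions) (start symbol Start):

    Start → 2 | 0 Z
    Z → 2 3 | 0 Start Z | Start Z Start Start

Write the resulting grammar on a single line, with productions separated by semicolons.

Start → 2 | X1 Z; Z → X2 X3 | X1 Y1 | Start Y2; X1 → 0; X2 → 2; X3 → 3; Y1 → Start Z; Y2 → Z Y3; Y3 → Start Start

Introduce a nonterminal for each terminal appearing in a rule of length ≥ 2: X1 → 0, X2 → 2, X3 → 3.
Binarize each right-hand side of length ≥ 3 by chaining fresh nonterminals (Y1, Y2, …): affected rules were Z → X1 Start Z; Z → Start Z Start Start.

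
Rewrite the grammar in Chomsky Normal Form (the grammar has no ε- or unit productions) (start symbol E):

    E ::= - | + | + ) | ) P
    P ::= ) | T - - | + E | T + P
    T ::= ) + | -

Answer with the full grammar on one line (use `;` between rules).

E ::= - | + | X1 X2 | X2 P; P ::= ) | T Y1 | X1 E | T Y2; T ::= X2 X1 | -; X1 ::= +; X2 ::= ); X3 ::= -; Y1 ::= X3 X3; Y2 ::= X1 P

Introduce a nonterminal for each terminal appearing in a rule of length ≥ 2: X1 → +, X2 → ), X3 → -.
Binarize each right-hand side of length ≥ 3 by chaining fresh nonterminals (Y1, Y2, …): affected rules were P → T X3 X3; P → T X1 P.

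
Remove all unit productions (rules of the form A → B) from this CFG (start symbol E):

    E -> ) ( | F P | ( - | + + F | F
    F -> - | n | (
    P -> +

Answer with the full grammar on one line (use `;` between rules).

Unit pairs: E ⇒* {F}.
Replace each nonterminal's rules with the union of the non-unit rules of every nonterminal it unit-derives.

E -> ) ( | F P | ( - | + + F | - | n | (; F -> - | n | (; P -> +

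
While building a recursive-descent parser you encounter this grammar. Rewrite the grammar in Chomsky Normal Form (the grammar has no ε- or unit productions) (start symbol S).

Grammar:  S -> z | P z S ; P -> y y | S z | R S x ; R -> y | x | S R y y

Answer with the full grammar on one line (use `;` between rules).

S -> z | P Y1; P -> X2 X2 | S X1 | R Y2; R -> y | x | S Y3; X1 -> z; X2 -> y; X3 -> x; Y1 -> X1 S; Y2 -> S X3; Y3 -> R Y4; Y4 -> X2 X2

Introduce a nonterminal for each terminal appearing in a rule of length ≥ 2: X1 → z, X2 → y, X3 → x.
Binarize each right-hand side of length ≥ 3 by chaining fresh nonterminals (Y1, Y2, …): affected rules were S → P X1 S; P → R S X3; R → S R X2 X2.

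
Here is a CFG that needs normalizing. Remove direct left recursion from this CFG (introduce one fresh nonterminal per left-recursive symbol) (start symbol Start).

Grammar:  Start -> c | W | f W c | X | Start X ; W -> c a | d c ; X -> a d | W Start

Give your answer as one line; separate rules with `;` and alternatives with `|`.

Start -> c Start1 | W Start1 | f W c Start1 | X Start1; W -> c a | d c; X -> a d | W Start; Start1 -> X Start1 | ε

Start is directly left-recursive.
For Start: α = {X}, β = {c, W, f W c, X}. Rewrite as Start → β Start1 and Start1 → α Start1 | ε.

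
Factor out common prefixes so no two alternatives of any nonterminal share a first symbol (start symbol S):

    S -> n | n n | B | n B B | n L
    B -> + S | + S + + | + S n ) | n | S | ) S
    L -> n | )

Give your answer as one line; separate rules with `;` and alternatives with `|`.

S -> B | n S'; B -> n | S | ) S | + S B'; L -> n | ); S' -> epsilon | n | B B | L; B' -> epsilon | + + | n )

S has alternatives sharing prefix 'n': factor to S → n S' with S' → ε | n | B B | L.
B has alternatives sharing prefix '+ S': factor to B → + S B' with B' → ε | + + | n ).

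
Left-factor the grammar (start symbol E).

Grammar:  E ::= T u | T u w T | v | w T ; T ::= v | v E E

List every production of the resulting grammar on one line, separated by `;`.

E has alternatives sharing prefix 'T u': factor to E → T u E' with E' → ε | w T.
T has alternatives sharing prefix 'v': factor to T → v T' with T' → ε | E E.

E ::= v | w T | T u E'; T ::= v T'; E' ::= ε | w T; T' ::= ε | E E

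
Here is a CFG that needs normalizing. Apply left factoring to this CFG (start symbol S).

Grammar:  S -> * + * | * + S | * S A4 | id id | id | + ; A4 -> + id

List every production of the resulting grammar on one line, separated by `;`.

S -> + | * S' | id S''; A4 -> + id; S' -> S A4 | + S'''; S'' -> id | ε; S''' -> * | S

S has alternatives sharing prefix '*': factor to S → * S' with S' → + * | + S | S A4.
S has alternatives sharing prefix 'id': factor to S → id S'' with S'' → id | ε.
S' has alternatives sharing prefix '+': factor to S' → + S''' with S''' → * | S.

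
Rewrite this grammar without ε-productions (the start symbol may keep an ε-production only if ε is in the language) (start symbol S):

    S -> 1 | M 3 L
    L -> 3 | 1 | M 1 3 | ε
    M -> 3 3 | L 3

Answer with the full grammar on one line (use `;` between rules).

S -> 1 | M 3 L | M 3; L -> 3 | 1 | M 1 3; M -> 3 3 | L 3 | 3

Nullable nonterminals: {L}.
ε ∉ L(G), so no ε-production is kept.
For each production, add variants omitting each subset of nullable occurrences: S → M 3 L gives M 3 L | M 3. M → L 3 gives L 3 | 3.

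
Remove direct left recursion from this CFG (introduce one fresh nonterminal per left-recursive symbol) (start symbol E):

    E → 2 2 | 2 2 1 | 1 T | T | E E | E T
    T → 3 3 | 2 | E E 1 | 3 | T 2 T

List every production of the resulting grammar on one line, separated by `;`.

Directly left-recursive nonterminals: E, T.
For E: α = {E, T}, β = {2 2, 2 2 1, 1 T, T}. Rewrite as E → β E' and E' → α E' | ε.
For T: α = {2 T}, β = {3 3, 2, E E 1, 3}. Rewrite as T → β T' and T' → α T' | ε.

E → 2 2 E' | 2 2 1 E' | 1 T E' | T E'; T → 3 3 T' | 2 T' | E E 1 T' | 3 T'; E' → E E' | T E' | epsilon; T' → 2 T T' | epsilon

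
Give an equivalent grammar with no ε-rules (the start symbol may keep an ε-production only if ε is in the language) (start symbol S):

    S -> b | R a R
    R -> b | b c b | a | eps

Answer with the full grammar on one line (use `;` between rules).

Nullable set = {R}.
ε ∉ L(G), so no ε-production is kept.
Expand every rule over subsets of its nullable positions: S → R a R gives R a R | R a | a R | a.

S -> b | R a R | R a | a R | a; R -> b | b c b | a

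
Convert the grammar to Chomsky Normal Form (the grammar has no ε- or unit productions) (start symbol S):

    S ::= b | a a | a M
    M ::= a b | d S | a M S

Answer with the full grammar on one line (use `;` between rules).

Introduce a nonterminal for each terminal appearing in a rule of length ≥ 2: X1 → a, X2 → b, X3 → d.
Binarize each right-hand side of length ≥ 3 by chaining fresh nonterminals (Y1, Y2, …): affected rules were M → X1 M S.

S ::= b | X1 X1 | X1 M; M ::= X1 X2 | X3 S | X1 Y1; X1 ::= a; X2 ::= b; X3 ::= d; Y1 ::= M S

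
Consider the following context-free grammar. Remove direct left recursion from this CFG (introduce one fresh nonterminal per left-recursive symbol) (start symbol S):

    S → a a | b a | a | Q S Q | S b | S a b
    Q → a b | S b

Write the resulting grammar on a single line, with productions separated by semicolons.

S is directly left-recursive.
For S: α = {b, a b}, β = {a a, b a, a, Q S Q}. Rewrite as S → β S' and S' → α S' | ε.

S → a a S' | b a S' | a S' | Q S Q S'; Q → a b | S b; S' → b S' | a b S' | ε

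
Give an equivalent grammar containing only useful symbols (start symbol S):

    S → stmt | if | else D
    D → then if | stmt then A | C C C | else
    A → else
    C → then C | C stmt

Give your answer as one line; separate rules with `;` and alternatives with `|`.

Generating nonterminals: {A, D, S}.
Reachable from S after that: {A, D, S}.
Removed useless symbols: {C} and every production mentioning them.

S → stmt | if | else D; D → then if | stmt then A | else; A → else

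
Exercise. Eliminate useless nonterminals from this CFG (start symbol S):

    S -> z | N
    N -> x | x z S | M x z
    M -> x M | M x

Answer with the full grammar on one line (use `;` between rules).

Generating nonterminals: {N, S}.
Reachable from S after that: {N, S}.
Removed useless symbols: {M} and every production mentioning them.

S -> z | N; N -> x | x z S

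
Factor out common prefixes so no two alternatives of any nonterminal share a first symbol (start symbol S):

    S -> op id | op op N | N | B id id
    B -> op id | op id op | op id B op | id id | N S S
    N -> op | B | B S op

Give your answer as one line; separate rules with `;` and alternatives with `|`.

S has alternatives sharing prefix 'op': factor to S → op S' with S' → id | op N.
B has alternatives sharing prefix 'op id': factor to B → op id B' with B' → ε | op | B op.
N has alternatives sharing prefix 'B': factor to N → B N' with N' → ε | S op.

S -> N | B id id | op S'; B -> id id | N S S | op id B'; N -> op | B N'; S' -> id | op N; B' -> ε | op | B op; N' -> ε | S op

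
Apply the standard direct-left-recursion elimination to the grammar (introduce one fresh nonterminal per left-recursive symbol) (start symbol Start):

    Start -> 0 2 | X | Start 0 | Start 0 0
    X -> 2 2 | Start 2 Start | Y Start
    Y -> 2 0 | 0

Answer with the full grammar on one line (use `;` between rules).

Start -> 0 2 Start1 | X Start1; X -> 2 2 | Start 2 Start | Y Start; Y -> 2 0 | 0; Start1 -> 0 Start1 | 0 0 Start1 | ε

Left recursion appears on Start.
For Start: α = {0, 0 0}, β = {0 2, X}. Rewrite as Start → β Start1 and Start1 → α Start1 | ε.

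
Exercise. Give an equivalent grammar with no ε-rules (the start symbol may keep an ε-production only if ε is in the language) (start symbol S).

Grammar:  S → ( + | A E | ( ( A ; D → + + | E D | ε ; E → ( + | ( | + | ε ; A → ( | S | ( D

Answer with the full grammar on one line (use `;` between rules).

Nullable nonterminals: {D, E}.
ε ∉ L(G), so no ε-production is kept.
For each production, add variants omitting each subset of nullable occurrences: S → A E gives A E | A. D → E D gives E D | E.

S → ( + | A E | A | ( ( A; D → + + | E D | E; E → ( + | ( | +; A → ( | S | ( D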